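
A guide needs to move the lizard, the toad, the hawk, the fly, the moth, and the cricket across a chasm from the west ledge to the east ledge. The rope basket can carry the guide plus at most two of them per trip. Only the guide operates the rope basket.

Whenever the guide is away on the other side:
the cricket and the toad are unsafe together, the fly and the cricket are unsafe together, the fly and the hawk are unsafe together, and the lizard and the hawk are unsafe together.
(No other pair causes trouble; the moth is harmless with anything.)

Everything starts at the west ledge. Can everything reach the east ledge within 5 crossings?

No

Counting alone: the guide can take at most 2 across per trip to the east ledge, so moving all 6 needs at least 3 loaded trips out, with a return between consecutive ones — at least 5 crossings.
The safety rule pushes this higher. Following every safe sequence of crossings, the most of the 6 that can be at the east ledge as the rope basket arrives there on crossing 5 is 5 — never all 6.
So the move cannot be finished within 5 crossings. (The shortest complete plan takes 7:)
1. Guide goes to the east ledge with the cricket and the hawk.  [the west ledge: the fly, the lizard, the moth, the toad | the east ledge: the cricket, the hawk]
2. Guide goes back to the west ledge alone.  [the west ledge: the fly, the lizard, the moth, the toad | the east ledge: the cricket, the hawk]
3. Guide goes to the east ledge with the lizard and the toad.  [the west ledge: the fly, the moth | the east ledge: the cricket, the hawk, the lizard, the toad]
4. Guide goes back to the west ledge with the cricket and the hawk.  [the west ledge: the cricket, the fly, the hawk, the moth | the east ledge: the lizard, the toad]
5. Guide goes to the east ledge with the fly and the moth.  [the west ledge: the cricket, the hawk | the east ledge: the fly, the lizard, the moth, the toad]
6. Guide goes back to the west ledge alone.  [the west ledge: the cricket, the hawk | the east ledge: the fly, the lizard, the moth, the toad]
7. Guide goes to the east ledge with the cricket and the hawk.  [the west ledge: — | the east ledge: the cricket, the fly, the hawk, the lizard, the moth, the toad]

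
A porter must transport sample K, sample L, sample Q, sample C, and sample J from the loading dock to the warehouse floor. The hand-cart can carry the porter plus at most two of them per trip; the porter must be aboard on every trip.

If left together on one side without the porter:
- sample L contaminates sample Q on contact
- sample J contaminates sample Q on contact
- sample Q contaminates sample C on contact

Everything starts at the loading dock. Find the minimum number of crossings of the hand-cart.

Counting alone: the porter can take at most 2 across per trip to the warehouse floor, so moving all 5 needs at least 3 loaded trips out, with a return between consecutive ones — at least 5 crossings.
The plan below uses exactly 5 crossings, so it is optimal:
1. Porter goes to the warehouse floor with sample K and sample Q.  [the loading dock: sample C, sample J, sample L | the warehouse floor: sample K, sample Q]
2. Porter goes back to the loading dock alone.  [the loading dock: sample C, sample J, sample L | the warehouse floor: sample K, sample Q]
3. Porter goes to the warehouse floor with sample C and sample L.  [the loading dock: sample J | the warehouse floor: sample C, sample K, sample L, sample Q]
4. Porter goes back to the loading dock with sample Q.  [the loading dock: sample J, sample Q | the warehouse floor: sample C, sample K, sample L]
5. Porter goes to the warehouse floor with sample J and sample Q.  [the loading dock: — | the warehouse floor: sample C, sample J, sample K, sample L, sample Q]

5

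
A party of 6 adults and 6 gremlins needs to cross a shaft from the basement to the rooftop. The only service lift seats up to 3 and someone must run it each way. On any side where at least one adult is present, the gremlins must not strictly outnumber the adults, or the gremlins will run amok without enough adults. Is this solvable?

Following every safe sequence of crossings from the start, the most of the 12 that can be at the rooftop as the service lift arrives there on crossings 1, 3, 5 is 3, 5, 6 respectively; the best ever achieved is 6 of 12.
From crossing 7 on, no configuration arises that was not already reachable earlier: only 17 distinct safe configurations (who is on which side, and where the service lift is) can ever be reached, none of them has everyone across, and every continuation just revisits them. They are: 0 adults + 0 gremlins across (service lift back at the start); 0 adults + 1 gremlin across (service lift there); 0 adults + 1 gremlin across (service lift back at the start); 0 adults + 2 gremlins across (service lift there); 0 adults + 2 gremlins across (service lift back at the start); 0 adults + 3 gremlins across (service lift there); 0 adults + 3 gremlins across (service lift back at the start); 0 adults + 4 gremlins across (service lift there); 0 adults + 4 gremlins across (service lift back at the start); 0 adults + 5 gremlins across (service lift there); 0 adults + 5 gremlins across (service lift back at the start); 0 adults + 6 gremlins across (service lift there); 1 adult + 1 gremlin across (service lift there); 1 adult + 1 gremlin across (service lift back at the start); 2 adults + 2 gremlins across (service lift there); 2 adults + 2 gremlins across (service lift back at the start); 3 adults + 3 gremlins across (service lift there). So no valid plan exists.

No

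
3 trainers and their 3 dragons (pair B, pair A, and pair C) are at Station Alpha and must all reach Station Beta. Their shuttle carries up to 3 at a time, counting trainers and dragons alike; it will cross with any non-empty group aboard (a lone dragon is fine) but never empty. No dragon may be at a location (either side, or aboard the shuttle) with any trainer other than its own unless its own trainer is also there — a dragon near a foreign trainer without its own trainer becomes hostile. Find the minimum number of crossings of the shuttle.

Counting alone: each trip to Station Beta takes at most 3 across and each return brings at least 1 back, so after t trips out (and t−1 returns) at most 3t − (t−1) of the 6 are across; that first reaches 6 at t = 3, so at least 5 crossings are needed.
The plan below uses exactly 5 crossings, so it is optimal:
1. dragon B and trainer B cross → Station Beta.
2. trainer B crosses ← Station Alpha.
3. trainer A, trainer B, and trainer C cross → Station Beta.
4. dragon B crosses ← Station Alpha.
5. dragon A, dragon B, and dragon C cross → Station Beta.

5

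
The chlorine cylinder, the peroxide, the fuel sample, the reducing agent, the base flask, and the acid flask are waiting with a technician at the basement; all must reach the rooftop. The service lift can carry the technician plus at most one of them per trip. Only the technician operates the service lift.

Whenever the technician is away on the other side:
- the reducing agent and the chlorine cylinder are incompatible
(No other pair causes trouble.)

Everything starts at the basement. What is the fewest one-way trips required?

Counting alone: the technician can take at most 1 across per trip to the rooftop, so moving all 6 needs at least 6 loaded trips out, with a return between consecutive ones — at least 11 crossings.
The plan below uses exactly 11 crossings, so it is optimal:
1. Technician goes to the rooftop with the chlorine cylinder.  [the basement: the acid flask, the base flask, the fuel sample, the peroxide, the reducing agent | the rooftop: the chlorine cylinder]
2. Technician goes back to the basement alone.  [the basement: the acid flask, the base flask, the fuel sample, the peroxide, the reducing agent | the rooftop: the chlorine cylinder]
3. Technician goes to the rooftop with the peroxide.  [the basement: the acid flask, the base flask, the fuel sample, the reducing agent | the rooftop: the chlorine cylinder, the peroxide]
4. Technician goes back to the basement alone.  [the basement: the acid flask, the base flask, the fuel sample, the reducing agent | the rooftop: the chlorine cylinder, the peroxide]
5. Technician goes to the rooftop with the fuel sample.  [the basement: the acid flask, the base flask, the reducing agent | the rooftop: the chlorine cylinder, the fuel sample, the peroxide]
6. Technician goes back to the basement alone.  [the basement: the acid flask, the base flask, the reducing agent | the rooftop: the chlorine cylinder, the fuel sample, the peroxide]
7. Technician goes to the rooftop with the base flask.  [the basement: the acid flask, the reducing agent | the rooftop: the base flask, the chlorine cylinder, the fuel sample, the peroxide]
8. Technician goes back to the basement alone.  [the basement: the acid flask, the reducing agent | the rooftop: the base flask, the chlorine cylinder, the fuel sample, the peroxide]
9. Technician goes to the rooftop with the acid flask.  [the basement: the reducing agent | the rooftop: the acid flask, the base flask, the chlorine cylinder, the fuel sample, the peroxide]
10. Technician goes back to the basement alone.  [the basement: the reducing agent | the rooftop: the acid flask, the base flask, the chlorine cylinder, the fuel sample, the peroxide]
11. Technician goes to the rooftop with the reducing agent.  [the basement: — | the rooftop: the acid flask, the base flask, the chlorine cylinder, the fuel sample, the peroxide, the reducing agent]

11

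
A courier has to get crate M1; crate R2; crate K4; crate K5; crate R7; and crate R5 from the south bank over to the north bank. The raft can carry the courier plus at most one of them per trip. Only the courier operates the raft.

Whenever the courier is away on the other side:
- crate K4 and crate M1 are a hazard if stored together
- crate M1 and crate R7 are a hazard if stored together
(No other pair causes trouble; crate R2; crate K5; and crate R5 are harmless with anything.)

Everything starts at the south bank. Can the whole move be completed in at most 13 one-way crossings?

Yes

Yes — this plan uses 13 crossings (≤ 13):
1. Courier goes to the north bank with crate M1.  [the south bank: crate K4, crate K5, crate R2, crate R5, crate R7 | the north bank: crate M1]
2. Courier goes back to the south bank alone.  [the south bank: crate K4, crate K5, crate R2, crate R5, crate R7 | the north bank: crate M1]
3. Courier goes to the north bank with crate R2.  [the south bank: crate K4, crate K5, crate R5, crate R7 | the north bank: crate M1, crate R2]
4. Courier goes back to the south bank alone.  [the south bank: crate K4, crate K5, crate R5, crate R7 | the north bank: crate M1, crate R2]
5. Courier goes to the north bank with crate K4.  [the south bank: crate K5, crate R5, crate R7 | the north bank: crate K4, crate M1, crate R2]
6. Courier goes back to the south bank with crate M1.  [the south bank: crate K5, crate M1, crate R5, crate R7 | the north bank: crate K4, crate R2]
7. Courier goes to the north bank with crate R7.  [the south bank: crate K5, crate M1, crate R5 | the north bank: crate K4, crate R2, crate R7]
8. Courier goes back to the south bank alone.  [the south bank: crate K5, crate M1, crate R5 | the north bank: crate K4, crate R2, crate R7]
9. Courier goes to the north bank with crate K5.  [the south bank: crate M1, crate R5 | the north bank: crate K4, crate K5, crate R2, crate R7]
10. Courier goes back to the south bank alone.  [the south bank: crate M1, crate R5 | the north bank: crate K4, crate K5, crate R2, crate R7]
11. Courier goes to the north bank with crate R5.  [the south bank: crate M1 | the north bank: crate K4, crate K5, crate R2, crate R5, crate R7]
12. Courier goes back to the south bank alone.  [the south bank: crate M1 | the north bank: crate K4, crate K5, crate R2, crate R5, crate R7]
13. Courier goes to the north bank with crate M1.  [the south bank: — | the north bank: crate K4, crate K5, crate M1, crate R2, crate R5, crate R7]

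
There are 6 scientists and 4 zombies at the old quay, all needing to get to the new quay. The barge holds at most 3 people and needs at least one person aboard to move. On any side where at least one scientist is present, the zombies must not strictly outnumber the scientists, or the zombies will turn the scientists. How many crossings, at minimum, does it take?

9

Counting alone: each trip to the new quay takes at most 3 across and each return brings at least 1 back, so after t trips out (and t−1 returns) at most 3t − (t−1) of the 10 are across; that first reaches 10 at t = 5, so at least 9 crossings are needed.
The plan below uses exactly 9 crossings, so it is optimal:
1. 2 zombies → the new quay.  (the old quay: 6S 2Z; the new quay: 0S 2Z)
2. 1 zombie ← the old quay.  (the old quay: 6S 3Z; the new quay: 0S 1Z)
3. 3 zombies → the new quay.  (the old quay: 6S 0Z; the new quay: 0S 4Z)
4. 1 zombie ← the old quay.  (the old quay: 6S 1Z; the new quay: 0S 3Z)
5. 3 scientists → the new quay.  (the old quay: 3S 1Z; the new quay: 3S 3Z)
6. 1 zombie ← the old quay.  (the old quay: 3S 2Z; the new quay: 3S 2Z)
7. 1 scientist and 2 zombies → the new quay.  (the old quay: 2S 0Z; the new quay: 4S 4Z)
8. 1 zombie ← the old quay.  (the old quay: 2S 1Z; the new quay: 4S 3Z)
9. 2 scientists and 1 zombie → the new quay.  (the old quay: 0S 0Z; the new quay: 6S 4Z)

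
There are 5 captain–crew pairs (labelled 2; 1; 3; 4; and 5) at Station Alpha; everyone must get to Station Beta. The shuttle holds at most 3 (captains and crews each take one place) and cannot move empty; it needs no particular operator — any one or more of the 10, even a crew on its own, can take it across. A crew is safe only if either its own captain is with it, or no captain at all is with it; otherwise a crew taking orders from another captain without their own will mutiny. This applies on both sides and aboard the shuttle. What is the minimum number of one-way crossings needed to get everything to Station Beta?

11

Counting alone: each trip to Station Beta takes at most 3 across and each return brings at least 1 back, so after t trips out (and t−1 returns) at most 3t − (t−1) of the 10 are across; that first reaches 10 at t = 5, so at least 9 crossings are needed.
The safety rule pushes this higher. Following every safe sequence of crossings, the most of the 10 that can be at Station Beta as the shuttle arrives there on crossing 9 is 9 — never all 10.
So no plan with fewer than 11 crossings exists, and this one achieves 11:
1. captain 2 and crew 2 cross → Station Beta.
2. captain 2 crosses ← Station Alpha.
3. crew 1, crew 3, and crew 4 cross → Station Beta.
4. crew 2 crosses ← Station Alpha.
5. captain 1, captain 3, and captain 4 cross → Station Beta.
6. captain 1 and crew 1 cross ← Station Alpha.
7. captain 1, captain 2, and captain 5 cross → Station Beta.
8. crew 3 crosses ← Station Alpha.
9. crew 1 and crew 2 cross → Station Beta.
10. crew 2 crosses ← Station Alpha.
11. crew 2, crew 3, and crew 5 cross → Station Beta.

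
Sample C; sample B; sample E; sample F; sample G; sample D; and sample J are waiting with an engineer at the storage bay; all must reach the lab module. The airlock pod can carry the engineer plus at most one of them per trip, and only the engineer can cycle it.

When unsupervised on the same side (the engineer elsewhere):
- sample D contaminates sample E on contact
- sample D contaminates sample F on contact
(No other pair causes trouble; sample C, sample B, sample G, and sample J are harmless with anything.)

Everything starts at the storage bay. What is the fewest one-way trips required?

Counting alone: the engineer can take at most 1 across per trip to the lab module, so moving all 7 needs at least 7 loaded trips out, with a return between consecutive ones — at least 13 crossings.
The safety rule pushes this higher. Following every safe sequence of crossings, the most of the 7 that can be at the lab module as the airlock pod arrives there on crossing 13 is 6 — never all 7.
So no plan with fewer than 15 crossings exists, and this one achieves 15:
1. Engineer goes to the lab module with sample D.  [the storage bay: sample B, sample C, sample E, sample F, sample G, sample J | the lab module: sample D]
2. Engineer goes back to the storage bay alone.  [the storage bay: sample B, sample C, sample E, sample F, sample G, sample J | the lab module: sample D]
3. Engineer goes to the lab module with sample C.  [the storage bay: sample B, sample E, sample F, sample G, sample J | the lab module: sample C, sample D]
4. Engineer goes back to the storage bay alone.  [the storage bay: sample B, sample E, sample F, sample G, sample J | the lab module: sample C, sample D]
5. Engineer goes to the lab module with sample B.  [the storage bay: sample E, sample F, sample G, sample J | the lab module: sample B, sample C, sample D]
6. Engineer goes back to the storage bay alone.  [the storage bay: sample E, sample F, sample G, sample J | the lab module: sample B, sample C, sample D]
7. Engineer goes to the lab module with sample E.  [the storage bay: sample F, sample G, sample J | the lab module: sample B, sample C, sample D, sample E]
8. Engineer goes back to the storage bay with sample D.  [the storage bay: sample D, sample F, sample G, sample J | the lab module: sample B, sample C, sample E]
9. Engineer goes to the lab module with sample F.  [the storage bay: sample D, sample G, sample J | the lab module: sample B, sample C, sample E, sample F]
10. Engineer goes back to the storage bay alone.  [the storage bay: sample D, sample G, sample J | the lab module: sample B, sample C, sample E, sample F]
11. Engineer goes to the lab module with sample G.  [the storage bay: sample D, sample J | the lab module: sample B, sample C, sample E, sample F, sample G]
12. Engineer goes back to the storage bay alone.  [the storage bay: sample D, sample J | the lab module: sample B, sample C, sample E, sample F, sample G]
13. Engineer goes to the lab module with sample J.  [the storage bay: sample D | the lab module: sample B, sample C, sample E, sample F, sample G, sample J]
14. Engineer goes back to the storage bay alone.  [the storage bay: sample D | the lab module: sample B, sample C, sample E, sample F, sample G, sample J]
15. Engineer goes to the lab module with sample D.  [the storage bay: — | the lab module: sample B, sample C, sample D, sample E, sample F, sample G, sample J]

15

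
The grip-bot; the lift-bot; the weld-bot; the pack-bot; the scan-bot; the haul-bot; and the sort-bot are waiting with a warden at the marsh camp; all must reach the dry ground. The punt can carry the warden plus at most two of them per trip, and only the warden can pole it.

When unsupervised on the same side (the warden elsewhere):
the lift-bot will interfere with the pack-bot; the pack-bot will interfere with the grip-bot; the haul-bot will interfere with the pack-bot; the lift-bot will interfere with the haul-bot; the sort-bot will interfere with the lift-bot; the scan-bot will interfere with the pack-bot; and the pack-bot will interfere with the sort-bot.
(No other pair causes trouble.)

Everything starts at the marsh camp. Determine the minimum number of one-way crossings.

Counting alone: the warden can take at most 2 across per trip to the dry ground, so moving all 7 needs at least 4 loaded trips out, with a return between consecutive ones — at least 7 crossings.
The safety rule pushes this higher. Following every safe sequence of crossings, the most of the 7 that can be at the dry ground as the punt arrives there on crossings 7, 9 is 5, 6 respectively — never all 7.
So no plan with fewer than 11 crossings exists, and this one achieves 11:
1. Warden goes to the dry ground with the lift-bot and the pack-bot.  [the marsh camp: the grip-bot, the haul-bot, the scan-bot, the sort-bot, the weld-bot | the dry ground: the lift-bot, the pack-bot]
2. Warden goes back to the marsh camp with the lift-bot.  [the marsh camp: the grip-bot, the haul-bot, the lift-bot, the scan-bot, the sort-bot, the weld-bot | the dry ground: the pack-bot]
3. Warden goes to the dry ground with the grip-bot and the lift-bot.  [the marsh camp: the haul-bot, the scan-bot, the sort-bot, the weld-bot | the dry ground: the grip-bot, the lift-bot, the pack-bot]
4. Warden goes back to the marsh camp with the pack-bot.  [the marsh camp: the haul-bot, the pack-bot, the scan-bot, the sort-bot, the weld-bot | the dry ground: the grip-bot, the lift-bot]
5. Warden goes to the dry ground with the pack-bot and the weld-bot.  [the marsh camp: the haul-bot, the scan-bot, the sort-bot | the dry ground: the grip-bot, the lift-bot, the pack-bot, the weld-bot]
6. Warden goes back to the marsh camp with the pack-bot.  [the marsh camp: the haul-bot, the pack-bot, the scan-bot, the sort-bot | the dry ground: the grip-bot, the lift-bot, the weld-bot]
7. Warden goes to the dry ground with the pack-bot and the scan-bot.  [the marsh camp: the haul-bot, the sort-bot | the dry ground: the grip-bot, the lift-bot, the pack-bot, the scan-bot, the weld-bot]
8. Warden goes back to the marsh camp with the pack-bot.  [the marsh camp: the haul-bot, the pack-bot, the sort-bot | the dry ground: the grip-bot, the lift-bot, the scan-bot, the weld-bot]
9. Warden goes to the dry ground with the haul-bot and the sort-bot.  [the marsh camp: the pack-bot | the dry ground: the grip-bot, the haul-bot, the lift-bot, the scan-bot, the sort-bot, the weld-bot]
10. Warden goes back to the marsh camp with the lift-bot.  [the marsh camp: the lift-bot, the pack-bot | the dry ground: the grip-bot, the haul-bot, the scan-bot, the sort-bot, the weld-bot]
11. Warden goes to the dry ground with the lift-bot and the pack-bot.  [the marsh camp: — | the dry ground: the grip-bot, the haul-bot, the lift-bot, the pack-bot, the scan-bot, the sort-bot, the weld-bot]

11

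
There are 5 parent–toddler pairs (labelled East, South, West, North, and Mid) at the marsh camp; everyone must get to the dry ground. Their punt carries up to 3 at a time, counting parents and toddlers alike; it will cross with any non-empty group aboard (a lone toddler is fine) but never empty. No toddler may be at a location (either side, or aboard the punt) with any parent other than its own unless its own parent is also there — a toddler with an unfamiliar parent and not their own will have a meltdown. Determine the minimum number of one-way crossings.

Counting alone: each trip to the dry ground takes at most 3 across and each return brings at least 1 back, so after t trips out (and t−1 returns) at most 3t − (t−1) of the 10 are across; that first reaches 10 at t = 5, so at least 9 crossings are needed.
The safety rule pushes this higher. Following every safe sequence of crossings, the most of the 10 that can be at the dry ground as the punt arrives there on crossing 9 is 9 — never all 10.
So no plan with fewer than 11 crossings exists, and this one achieves 11:
1. parent East and toddler East cross → the dry ground.
2. parent East crosses ← the marsh camp.
3. toddler North, toddler South, and toddler West cross → the dry ground.
4. toddler East crosses ← the marsh camp.
5. parent North, parent South, and parent West cross → the dry ground.
6. parent South and toddler South cross ← the marsh camp.
7. parent East, parent Mid, and parent South cross → the dry ground.
8. toddler West crosses ← the marsh camp.
9. toddler East and toddler South cross → the dry ground.
10. toddler East crosses ← the marsh camp.
11. toddler East, toddler Mid, and toddler West cross → the dry ground.

11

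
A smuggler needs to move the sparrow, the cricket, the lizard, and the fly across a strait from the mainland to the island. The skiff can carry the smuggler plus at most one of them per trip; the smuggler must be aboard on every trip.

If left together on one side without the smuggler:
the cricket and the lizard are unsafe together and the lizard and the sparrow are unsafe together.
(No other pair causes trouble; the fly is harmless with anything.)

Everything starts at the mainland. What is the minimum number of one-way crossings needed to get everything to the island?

9

Counting alone: the smuggler can take at most 1 across per trip to the island, so moving all 4 needs at least 4 loaded trips out, with a return between consecutive ones — at least 7 crossings.
The safety rule pushes this higher. Following every safe sequence of crossings, the most of the 4 that can be at the island as the skiff arrives there on crossing 7 is 3 — never all 4.
So no plan with fewer than 9 crossings exists, and this one achieves 9:
1. Smuggler goes to the island with the lizard.  [the mainland: the cricket, the fly, the sparrow | the island: the lizard]
2. Smuggler goes back to the mainland alone.  [the mainland: the cricket, the fly, the sparrow | the island: the lizard]
3. Smuggler goes to the island with the sparrow.  [the mainland: the cricket, the fly | the island: the lizard, the sparrow]
4. Smuggler goes back to the mainland with the lizard.  [the mainland: the cricket, the fly, the lizard | the island: the sparrow]
5. Smuggler goes to the island with the cricket.  [the mainland: the fly, the lizard | the island: the cricket, the sparrow]
6. Smuggler goes back to the mainland alone.  [the mainland: the fly, the lizard | the island: the cricket, the sparrow]
7. Smuggler goes to the island with the fly.  [the mainland: the lizard | the island: the cricket, the fly, the sparrow]
8. Smuggler goes back to the mainland alone.  [the mainland: the lizard | the island: the cricket, the fly, the sparrow]
9. Smuggler goes to the island with the lizard.  [the mainland: — | the island: the cricket, the fly, the lizard, the sparrow]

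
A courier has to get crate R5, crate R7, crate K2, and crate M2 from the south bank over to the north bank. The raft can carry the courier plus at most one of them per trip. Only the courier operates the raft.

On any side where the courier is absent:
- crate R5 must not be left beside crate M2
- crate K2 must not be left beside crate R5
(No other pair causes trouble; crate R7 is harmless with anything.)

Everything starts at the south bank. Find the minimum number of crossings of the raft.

9

Counting alone: the courier can take at most 1 across per trip to the north bank, so moving all 4 needs at least 4 loaded trips out, with a return between consecutive ones — at least 7 crossings.
The safety rule pushes this higher. Following every safe sequence of crossings, the most of the 4 that can be at the north bank as the raft arrives there on crossing 7 is 3 — never all 4.
So no plan with fewer than 9 crossings exists, and this one achieves 9:
1. Courier goes to the north bank with crate R5.
2. Courier goes back to the south bank alone.
3. Courier goes to the north bank with crate R7.
4. Courier goes back to the south bank alone.
5. Courier goes to the north bank with crate K2.
6. Courier goes back to the south bank with crate R5.
7. Courier goes to the north bank with crate M2.
8. Courier goes back to the south bank alone.
9. Courier goes to the north bank with crate R5.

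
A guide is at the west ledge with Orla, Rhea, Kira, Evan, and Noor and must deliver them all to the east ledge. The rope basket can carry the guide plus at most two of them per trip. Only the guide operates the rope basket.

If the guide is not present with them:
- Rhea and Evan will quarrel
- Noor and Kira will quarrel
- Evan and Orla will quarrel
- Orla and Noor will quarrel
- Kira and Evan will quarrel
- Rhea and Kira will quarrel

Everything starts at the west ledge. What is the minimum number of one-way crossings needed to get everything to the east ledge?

impossible

Whatever the first load, the items left behind include a forbidden pair without the guide. No opening move is safe, so no plan exists.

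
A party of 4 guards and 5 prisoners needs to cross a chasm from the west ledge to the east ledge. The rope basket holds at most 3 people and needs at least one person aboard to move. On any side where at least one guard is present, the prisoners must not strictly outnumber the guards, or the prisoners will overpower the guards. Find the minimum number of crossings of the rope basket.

The prisoners already outnumber the guards at the west ledge before anyone moves, so the starting position itself is disallowed.

impossible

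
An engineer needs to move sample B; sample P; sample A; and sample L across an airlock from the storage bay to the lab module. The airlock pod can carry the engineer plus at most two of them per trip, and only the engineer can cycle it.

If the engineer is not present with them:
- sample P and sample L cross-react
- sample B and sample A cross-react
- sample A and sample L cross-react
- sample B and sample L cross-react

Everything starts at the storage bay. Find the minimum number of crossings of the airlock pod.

Counting alone: the engineer can take at most 2 across per trip to the lab module, so moving all 4 needs at least 2 loaded trips out, with a return between consecutive ones — at least 3 crossings.
The safety rule pushes this higher. Following every safe sequence of crossings, the most of the 4 that can be at the lab module as the airlock pod arrives there on crossing 3 is 3 — never all 4.
So no plan with fewer than 5 crossings exists, and this one achieves 5:
1. Engineer goes to the lab module with sample B and sample L.
2. Engineer goes back to the storage bay with sample B.
3. Engineer goes to the lab module with sample B and sample P.
4. Engineer goes back to the storage bay with sample L.
5. Engineer goes to the lab module with sample A and sample L.

5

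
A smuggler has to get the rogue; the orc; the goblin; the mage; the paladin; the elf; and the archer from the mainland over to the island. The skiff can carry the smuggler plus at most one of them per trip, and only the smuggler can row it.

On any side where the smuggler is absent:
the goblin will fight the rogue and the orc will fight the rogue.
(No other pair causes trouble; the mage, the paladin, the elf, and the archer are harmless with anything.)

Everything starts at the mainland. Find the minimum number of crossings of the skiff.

Counting alone: the smuggler can take at most 1 across per trip to the island, so moving all 7 needs at least 7 loaded trips out, with a return between consecutive ones — at least 13 crossings.
The safety rule pushes this higher. Following every safe sequence of crossings, the most of the 7 that can be at the island as the skiff arrives there on crossing 13 is 6 — never all 7.
So no plan with fewer than 15 crossings exists, and this one achieves 15:
1. Smuggler goes to the island with the rogue.  [the mainland: the archer, the elf, the goblin, the mage, the orc, the paladin | the island: the rogue]
2. Smuggler goes back to the mainland alone.  [the mainland: the archer, the elf, the goblin, the mage, the orc, the paladin | the island: the rogue]
3. Smuggler goes to the island with the orc.  [the mainland: the archer, the elf, the goblin, the mage, the paladin | the island: the orc, the rogue]
4. Smuggler goes back to the mainland with the rogue.  [the mainland: the archer, the elf, the goblin, the mage, the paladin, the rogue | the island: the orc]
5. Smuggler goes to the island with the goblin.  [the mainland: the archer, the elf, the mage, the paladin, the rogue | the island: the goblin, the orc]
6. Smuggler goes back to the mainland alone.  [the mainland: the archer, the elf, the mage, the paladin, the rogue | the island: the goblin, the orc]
7. Smuggler goes to the island with the mage.  [the mainland: the archer, the elf, the paladin, the rogue | the island: the goblin, the mage, the orc]
8. Smuggler goes back to the mainland alone.  [the mainland: the archer, the elf, the paladin, the rogue | the island: the goblin, the mage, the orc]
9. Smuggler goes to the island with the paladin.  [the mainland: the archer, the elf, the rogue | the island: the goblin, the mage, the orc, the paladin]
10. Smuggler goes back to the mainland alone.  [the mainland: the archer, the elf, the rogue | the island: the goblin, the mage, the orc, the paladin]
11. Smuggler goes to the island with the elf.  [the mainland: the archer, the rogue | the island: the elf, the goblin, the mage, the orc, the paladin]
12. Smuggler goes back to the mainland alone.  [the mainland: the archer, the rogue | the island: the elf, the goblin, the mage, the orc, the paladin]
13. Smuggler goes to the island with the archer.  [the mainland: the rogue | the island: the archer, the elf, the goblin, the mage, the orc, the paladin]
14. Smuggler goes back to the mainland alone.  [the mainland: the rogue | the island: the archer, the elf, the goblin, the mage, the orc, the paladin]
15. Smuggler goes to the island with the rogue.  [the mainland: — | the island: the archer, the elf, the goblin, the mage, the orc, the paladin, the rogue]

15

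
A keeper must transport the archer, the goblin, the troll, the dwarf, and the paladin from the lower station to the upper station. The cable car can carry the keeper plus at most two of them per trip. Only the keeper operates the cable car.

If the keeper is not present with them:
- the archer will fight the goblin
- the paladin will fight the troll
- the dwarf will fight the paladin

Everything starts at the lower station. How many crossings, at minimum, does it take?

5

Counting alone: the keeper can take at most 2 across per trip to the upper station, so moving all 5 needs at least 3 loaded trips out, with a return between consecutive ones — at least 5 crossings.
The plan below uses exactly 5 crossings, so it is optimal:
1. Keeper goes to the upper station with the archer and the paladin.  [the lower station: the dwarf, the goblin, the troll | the upper station: the archer, the paladin]
2. Keeper goes back to the lower station alone.  [the lower station: the dwarf, the goblin, the troll | the upper station: the archer, the paladin]
3. Keeper goes to the upper station with the dwarf and the troll.  [the lower station: the goblin | the upper station: the archer, the dwarf, the paladin, the troll]
4. Keeper goes back to the lower station with the paladin.  [the lower station: the goblin, the paladin | the upper station: the archer, the dwarf, the troll]
5. Keeper goes to the upper station with the goblin and the paladin.  [the lower station: — | the upper station: the archer, the dwarf, the goblin, the paladin, the troll]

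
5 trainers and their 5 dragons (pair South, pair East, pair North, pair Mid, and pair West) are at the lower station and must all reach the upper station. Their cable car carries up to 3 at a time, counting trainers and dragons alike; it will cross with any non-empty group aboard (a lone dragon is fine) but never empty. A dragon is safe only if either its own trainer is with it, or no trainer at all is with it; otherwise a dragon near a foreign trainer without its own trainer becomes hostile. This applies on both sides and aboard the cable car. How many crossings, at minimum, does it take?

11

Counting alone: each trip to the upper station takes at most 3 across and each return brings at least 1 back, so after t trips out (and t−1 returns) at most 3t − (t−1) of the 10 are across; that first reaches 10 at t = 5, so at least 9 crossings are needed.
The safety rule pushes this higher. Following every safe sequence of crossings, the most of the 10 that can be at the upper station as the cable car arrives there on crossing 9 is 9 — never all 10.
So no plan with fewer than 11 crossings exists, and this one achieves 11:
1. dragon South and trainer South cross → the upper station.
2. trainer South crosses ← the lower station.
3. dragon East, dragon Mid, and dragon North cross → the upper station.
4. dragon South crosses ← the lower station.
5. trainer East, trainer Mid, and trainer North cross → the upper station.
6. dragon East and trainer East cross ← the lower station.
7. trainer East, trainer South, and trainer West cross → the upper station.
8. dragon North crosses ← the lower station.
9. dragon East and dragon South cross → the upper station.
10. dragon South crosses ← the lower station.
11. dragon North, dragon South, and dragon West cross → the upper station.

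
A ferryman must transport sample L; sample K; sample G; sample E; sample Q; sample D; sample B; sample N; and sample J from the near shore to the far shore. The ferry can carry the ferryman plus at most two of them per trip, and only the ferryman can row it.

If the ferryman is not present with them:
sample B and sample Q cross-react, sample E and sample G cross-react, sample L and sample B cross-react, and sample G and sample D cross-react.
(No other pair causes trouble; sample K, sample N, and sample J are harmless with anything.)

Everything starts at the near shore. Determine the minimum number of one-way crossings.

11

Counting alone: the ferryman can take at most 2 across per trip to the far shore, so moving all 9 needs at least 5 loaded trips out, with a return between consecutive ones — at least 9 crossings.
The safety rule pushes this higher. Following every safe sequence of crossings, the most of the 9 that can be at the far shore as the ferry arrives there on crossing 9 is 8 — never all 9.
So no plan with fewer than 11 crossings exists, and this one achieves 11:
1. Ferryman goes to the far shore with sample B and sample G.  [the near shore: sample D, sample E, sample J, sample K, sample L, sample N, sample Q | the far shore: sample B, sample G]
2. Ferryman goes back to the near shore alone.  [the near shore: sample D, sample E, sample J, sample K, sample L, sample N, sample Q | the far shore: sample B, sample G]
3. Ferryman goes to the far shore with sample L.  [the near shore: sample D, sample E, sample J, sample K, sample N, sample Q | the far shore: sample B, sample G, sample L]
4. Ferryman goes back to the near shore with sample B.  [the near shore: sample B, sample D, sample E, sample J, sample K, sample N, sample Q | the far shore: sample G, sample L]
5. Ferryman goes to the far shore with sample K and sample Q.  [the near shore: sample B, sample D, sample E, sample J, sample N | the far shore: sample G, sample K, sample L, sample Q]
6. Ferryman goes back to the near shore alone.  [the near shore: sample B, sample D, sample E, sample J, sample N | the far shore: sample G, sample K, sample L, sample Q]
7. Ferryman goes to the far shore with sample D and sample E.  [the near shore: sample B, sample J, sample N | the far shore: sample D, sample E, sample G, sample K, sample L, sample Q]
8. Ferryman goes back to the near shore with sample G.  [the near shore: sample B, sample G, sample J, sample N | the far shore: sample D, sample E, sample K, sample L, sample Q]
9. Ferryman goes to the far shore with sample J and sample N.  [the near shore: sample B, sample G | the far shore: sample D, sample E, sample J, sample K, sample L, sample N, sample Q]
10. Ferryman goes back to the near shore alone.  [the near shore: sample B, sample G | the far shore: sample D, sample E, sample J, sample K, sample L, sample N, sample Q]
11. Ferryman goes to the far shore with sample B and sample G.  [the near shore: — | the far shore: sample B, sample D, sample E, sample G, sample J, sample K, sample L, sample N, sample Q]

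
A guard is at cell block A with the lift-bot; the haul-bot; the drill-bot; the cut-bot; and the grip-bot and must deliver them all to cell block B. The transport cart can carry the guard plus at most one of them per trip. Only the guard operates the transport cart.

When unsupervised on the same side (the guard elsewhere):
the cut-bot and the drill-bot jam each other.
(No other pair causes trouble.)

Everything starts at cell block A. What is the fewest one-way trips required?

9

Counting alone: the guard can take at most 1 across per trip to cell block B, so moving all 5 needs at least 5 loaded trips out, with a return between consecutive ones — at least 9 crossings.
The plan below uses exactly 9 crossings, so it is optimal:
1. Guard goes to cell block B with the drill-bot.  [cell block A: the cut-bot, the grip-bot, the haul-bot, the lift-bot | cell block B: the drill-bot]
2. Guard goes back to cell block A alone.  [cell block A: the cut-bot, the grip-bot, the haul-bot, the lift-bot | cell block B: the drill-bot]
3. Guard goes to cell block B with the lift-bot.  [cell block A: the cut-bot, the grip-bot, the haul-bot | cell block B: the drill-bot, the lift-bot]
4. Guard goes back to cell block A alone.  [cell block A: the cut-bot, the grip-bot, the haul-bot | cell block B: the drill-bot, the lift-bot]
5. Guard goes to cell block B with the haul-bot.  [cell block A: the cut-bot, the grip-bot | cell block B: the drill-bot, the haul-bot, the lift-bot]
6. Guard goes back to cell block A alone.  [cell block A: the cut-bot, the grip-bot | cell block B: the drill-bot, the haul-bot, the lift-bot]
7. Guard goes to cell block B with the grip-bot.  [cell block A: the cut-bot | cell block B: the drill-bot, the grip-bot, the haul-bot, the lift-bot]
8. Guard goes back to cell block A alone.  [cell block A: the cut-bot | cell block B: the drill-bot, the grip-bot, the haul-bot, the lift-bot]
9. Guard goes to cell block B with the cut-bot.  [cell block A: — | cell block B: the cut-bot, the drill-bot, the grip-bot, the haul-bot, the lift-bot]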